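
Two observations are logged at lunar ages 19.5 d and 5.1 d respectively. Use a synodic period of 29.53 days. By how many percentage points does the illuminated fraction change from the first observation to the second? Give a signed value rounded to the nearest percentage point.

First observation: θ = 360°·19.5/29.53 = 237.7°, so f = 0.767.
Second observation: θ = 62.2°, f = 0.267.
Δf = 0.267 − 0.767 = -0.500, i.e. -50 pp.

-50 pp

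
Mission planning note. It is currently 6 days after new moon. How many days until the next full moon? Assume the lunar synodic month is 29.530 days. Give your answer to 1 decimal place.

Full moon is 0.5 of the way through the cycle: age 0.5 × 29.530 = 14.765 d.
So 8.765 days remain (14.765 − 6).

8.8 days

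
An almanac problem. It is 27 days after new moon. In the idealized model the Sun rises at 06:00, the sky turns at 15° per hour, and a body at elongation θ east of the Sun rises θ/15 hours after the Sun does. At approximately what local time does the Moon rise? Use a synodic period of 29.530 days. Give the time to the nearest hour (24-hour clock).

Elongation θ = 360° × 27/29.530 ≈ 329.2°.
Delay after the Sun = 329.2° / (15°/h) ≈ 21.94 h.
06:00 + 21.94 h ≈ 03:57 → 04:00 to the nearest hour.

04:00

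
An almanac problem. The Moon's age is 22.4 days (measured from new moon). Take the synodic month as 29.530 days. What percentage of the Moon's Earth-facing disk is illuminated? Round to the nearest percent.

The Moon has covered 22.4/29.530 of its cycle, so θ ≈ 360° × 22.4/29.530 = 273.1°.
cos 273.1° = 0.054, so f = (1 − 0.054)/2 = 0.473, so 47%.

47%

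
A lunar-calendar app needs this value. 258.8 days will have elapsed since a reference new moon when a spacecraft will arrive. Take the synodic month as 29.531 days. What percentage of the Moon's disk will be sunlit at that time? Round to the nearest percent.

46%

258.8 d spans 8 complete synodic months (8 × 29.531 = 236.25 d) plus 22.55 d.
Phase angle: θ = 360°·(22.55 d)/(29.531 d) = 274.9°.
cos 274.9° = 0.086, so f = (1 − 0.086)/2 = 0.457, so 46%.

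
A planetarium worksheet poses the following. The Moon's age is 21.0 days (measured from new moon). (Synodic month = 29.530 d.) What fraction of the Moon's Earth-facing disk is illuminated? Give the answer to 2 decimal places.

0.62

Elongation θ = 360° × 21.0/29.530 ≈ 256.0°.
Illuminated fraction = (1 − cos 256.0°)/2 = (1 − (-0.242))/2 ≈ 0.621.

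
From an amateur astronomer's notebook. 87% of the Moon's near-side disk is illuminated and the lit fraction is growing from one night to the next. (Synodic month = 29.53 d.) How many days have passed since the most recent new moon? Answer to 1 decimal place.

cos θ = 1 − 2f = -0.740, giving a principal value of 137.7°.
The Moon is waxing (0°–180°), so θ = 137.7° directly.
At 360°/29.53 d per day, 137.7° corresponds to 11.30 days.

11.3 days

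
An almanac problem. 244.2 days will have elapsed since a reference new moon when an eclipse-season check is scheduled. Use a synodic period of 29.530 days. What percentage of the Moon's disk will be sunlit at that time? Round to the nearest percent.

244.2/29.530 = 8.270 lunations, so 8 complete cycles and 7.96 d into the next.
Elongation θ = 360° × 7.96/29.530 ≈ 97.0°.
With cos θ = (-0.123), the lit fraction is (1 − (-0.123))/2 ≈ 0.561, so 56%.

56%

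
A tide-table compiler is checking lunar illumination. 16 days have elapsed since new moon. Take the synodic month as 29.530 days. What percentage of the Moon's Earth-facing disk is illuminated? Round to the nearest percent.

Phase angle: θ = 360°·(16 d)/(29.530 d) = 195.1°.
Illuminated fraction = (1 − cos 195.1°)/2 = (1 − (-0.966))/2 ≈ 0.983, so 98%.

98%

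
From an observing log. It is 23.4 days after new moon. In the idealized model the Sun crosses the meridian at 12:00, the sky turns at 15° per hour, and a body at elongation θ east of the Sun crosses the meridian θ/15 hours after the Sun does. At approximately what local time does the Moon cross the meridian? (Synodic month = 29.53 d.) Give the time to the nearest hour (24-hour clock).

07:00

Elongation θ = 360° × 23.4/29.53 ≈ 285.3°.
At 15° of sky rotation per hour, 285.3° corresponds to a 19.02 h lag.
12:00 + 19.02 h ≈ 07:01 → 07:00 to the nearest hour.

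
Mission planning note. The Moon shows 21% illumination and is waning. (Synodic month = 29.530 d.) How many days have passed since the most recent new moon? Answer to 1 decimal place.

25.1 days

Invert f = (1 − cos θ)/2 to get cos θ = 1 − 2(0.21) = 0.580, hence θ₀ = arccos 0.580 = 54.5°.
Since the Moon is past full (waning), take the reflex angle: θ = 360° − 54.5° = 305.5°.
At 360°/29.530 d per day, 305.5° corresponds to 25.06 days.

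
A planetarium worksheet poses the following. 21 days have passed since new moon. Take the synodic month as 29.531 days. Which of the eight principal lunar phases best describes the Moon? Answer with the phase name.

last quarter

θ ≈ 360° × 21/29.531 = 256°, which falls in the last quarter sector.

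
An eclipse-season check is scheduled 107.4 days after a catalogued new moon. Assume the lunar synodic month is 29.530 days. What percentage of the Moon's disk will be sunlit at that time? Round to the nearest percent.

83%

107.4/29.530 = 3.637 lunations, so 3 complete cycles and 18.81 d into the next.
Phase angle: θ = 360°·(18.81 d)/(29.530 d) = 229.3°.
Illuminated fraction = (1 − cos 229.3°)/2 = (1 − (-0.652))/2 ≈ 0.826, so 83%.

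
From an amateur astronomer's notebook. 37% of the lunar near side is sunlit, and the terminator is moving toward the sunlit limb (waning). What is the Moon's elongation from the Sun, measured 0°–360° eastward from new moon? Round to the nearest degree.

cos θ = 1 − 2f = 0.260, giving a principal value of 74.9°.
A waning Moon lies in 180°–360°, so θ = 360° − 74.9° = 285.1°.

285°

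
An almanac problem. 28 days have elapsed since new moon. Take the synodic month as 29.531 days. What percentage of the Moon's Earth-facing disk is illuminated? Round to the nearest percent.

The Moon has covered 28/29.531 of its cycle, so θ ≈ 360° × 28/29.531 = 341.3°.
cos 341.3° = 0.947, so f = (1 − 0.947)/2 = 0.026, so 3%.

3%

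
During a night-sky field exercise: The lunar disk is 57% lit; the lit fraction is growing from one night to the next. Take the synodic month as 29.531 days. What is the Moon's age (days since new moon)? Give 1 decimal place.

8.0 days

Invert f = (1 − cos θ)/2 to get cos θ = 1 − 2(0.57) = -0.140, hence θ₀ = arccos -0.140 = 98.0°.
Before full moon the principal value applies: θ = 98.0°.
Age = 29.531 × 98.0°/360° ≈ 8.04 days.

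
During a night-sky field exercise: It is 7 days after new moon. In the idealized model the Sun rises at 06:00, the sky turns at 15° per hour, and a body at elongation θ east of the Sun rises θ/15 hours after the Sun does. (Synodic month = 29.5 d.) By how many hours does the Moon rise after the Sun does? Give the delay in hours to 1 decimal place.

5.7 h

Elongation θ = 360° × 7/29.5 ≈ 85.4°.
Delay after the Sun = 85.4° / (15°/h) ≈ 5.69 h.
So the Moon rises 5.69 h after the Sun.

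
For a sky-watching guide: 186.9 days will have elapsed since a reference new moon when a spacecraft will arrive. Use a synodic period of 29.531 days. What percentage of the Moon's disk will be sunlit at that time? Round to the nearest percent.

Reduce mod P: 186.9 − 6×29.531 = 9.71 d into the current lunation.
Phase angle: θ = 360°·(9.71 d)/(29.531 d) = 118.4°.
Illuminated fraction = (1 − cos 118.4°)/2 = (1 − (-0.476))/2 ≈ 0.738, so 74%.

74%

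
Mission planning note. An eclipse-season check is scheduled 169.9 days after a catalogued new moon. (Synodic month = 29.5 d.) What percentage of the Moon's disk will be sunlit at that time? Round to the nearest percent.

47%

Reduce mod P: 169.9 − 5×29.5 = 22.40 d into the current lunation.
The Moon has covered 22.40/29.5 of its cycle, so θ ≈ 360° × 22.40/29.5 = 273.4°.
With cos θ = 0.059, the lit fraction is (1 − 0.059)/2 ≈ 0.471, so 47%.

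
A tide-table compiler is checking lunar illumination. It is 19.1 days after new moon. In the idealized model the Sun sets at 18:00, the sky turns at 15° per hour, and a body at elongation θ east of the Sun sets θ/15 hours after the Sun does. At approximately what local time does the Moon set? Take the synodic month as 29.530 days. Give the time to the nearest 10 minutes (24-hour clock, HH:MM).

09:30

Phase angle: θ = 360°·(19.1 d)/(29.530 d) = 232.8°.
Delay after the Sun = 232.8° / (15°/h) ≈ 15.52 h.
18:00 + 15.523 h ≈ 09:31 → 09:30 to the nearest ten minutes.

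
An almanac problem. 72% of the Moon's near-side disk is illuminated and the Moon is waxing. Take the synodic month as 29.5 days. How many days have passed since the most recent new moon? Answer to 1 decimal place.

Invert f = (1 − cos θ)/2 to get cos θ = 1 − 2(0.72) = -0.440, hence θ₀ = arccos -0.440 = 116.1°.
The Moon is waxing (0°–180°), so θ = 116.1° directly.
At 360°/29.5 d per day, 116.1° corresponds to 9.51 days.

9.5 days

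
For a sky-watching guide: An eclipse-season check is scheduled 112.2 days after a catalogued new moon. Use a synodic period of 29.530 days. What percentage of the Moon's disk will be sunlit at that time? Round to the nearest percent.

Reduce mod P: 112.2 − 3×29.530 = 23.61 d into the current lunation.
The Moon has covered 23.61/29.530 of its cycle, so θ ≈ 360° × 23.61/29.530 = 287.8°.
With cos θ = 0.306, the lit fraction is (1 − 0.306)/2 ≈ 0.347, so 35%.

35%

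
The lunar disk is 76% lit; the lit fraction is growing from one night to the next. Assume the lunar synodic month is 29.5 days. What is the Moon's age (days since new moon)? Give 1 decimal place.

9.9 days

cos θ = 1 − 2f = -0.520, giving a principal value of 121.3°.
Waxing ⇒ before full, so θ = 121.3°.
Age = 29.5 × 121.3°/360° ≈ 9.94 days.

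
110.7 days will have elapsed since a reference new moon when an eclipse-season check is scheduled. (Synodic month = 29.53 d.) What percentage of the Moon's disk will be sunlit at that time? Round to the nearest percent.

Reduce mod P: 110.7 − 3×29.53 = 22.11 d into the current lunation.
Elongation θ = 360° × 22.11/29.53 ≈ 269.5°.
cos 269.5° = (-0.008), so f = (1 − (-0.008))/2 = 0.504, so 50%.

50%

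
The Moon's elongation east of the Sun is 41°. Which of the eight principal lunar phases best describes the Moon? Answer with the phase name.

41° lies in the waxing crescent sector of the 8-phase cycle.

waxing crescent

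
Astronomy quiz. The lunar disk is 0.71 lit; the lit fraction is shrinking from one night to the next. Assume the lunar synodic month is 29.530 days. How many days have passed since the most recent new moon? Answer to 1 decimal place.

20.1 days

Invert f = (1 − cos θ)/2 to get cos θ = 1 − 2(0.71) = -0.420, hence θ₀ = arccos -0.420 = 114.8°.
A waning Moon lies in 180°–360°, so θ = 360° − 114.8° = 245.2°.
At 360°/29.530 d per day, 245.2° corresponds to 20.11 days.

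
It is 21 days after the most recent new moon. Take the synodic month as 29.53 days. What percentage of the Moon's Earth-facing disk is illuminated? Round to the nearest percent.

62%

Phase angle: θ = 360°·(21 d)/(29.53 d) = 256.0°.
With cos θ = (-0.242), the lit fraction is (1 − (-0.242))/2 ≈ 0.621, so 62%.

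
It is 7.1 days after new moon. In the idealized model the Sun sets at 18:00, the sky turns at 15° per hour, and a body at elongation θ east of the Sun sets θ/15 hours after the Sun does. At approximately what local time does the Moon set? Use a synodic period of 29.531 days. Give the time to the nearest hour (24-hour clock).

Elongation θ = 360° × 7.1/29.531 ≈ 86.6°.
Delay after the Sun = 86.6° / (15°/h) ≈ 5.77 h.
18:00 + 5.77 h ≈ 23:46 → 00:00 to the nearest hour.

00:00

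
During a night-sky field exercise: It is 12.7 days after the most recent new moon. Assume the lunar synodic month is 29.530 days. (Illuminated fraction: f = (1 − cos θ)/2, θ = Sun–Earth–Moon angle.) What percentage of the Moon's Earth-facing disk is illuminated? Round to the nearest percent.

The Moon has covered 12.7/29.530 of its cycle, so θ ≈ 360° × 12.7/29.530 = 154.8°.
cos 154.8° = (-0.905), so f = (1 − (-0.905))/2 = 0.953, so 95%.

95%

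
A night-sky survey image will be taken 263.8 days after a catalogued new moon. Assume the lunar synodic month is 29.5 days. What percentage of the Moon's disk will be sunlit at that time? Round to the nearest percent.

3%

Reduce mod P: 263.8 − 8×29.5 = 27.80 d into the current lunation.
Phase angle: θ = 360°·(27.80 d)/(29.5 d) = 339.3°.
Illuminated fraction = (1 − cos 339.3°)/2 = (1 − 0.935)/2 ≈ 0.032, so 3%.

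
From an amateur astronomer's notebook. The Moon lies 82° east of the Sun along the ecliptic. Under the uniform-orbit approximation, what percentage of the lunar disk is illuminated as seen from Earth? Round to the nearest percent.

43%

cos 82° = 0.139, so f = (1 − 0.139)/2 = 0.430, i.e. 43%.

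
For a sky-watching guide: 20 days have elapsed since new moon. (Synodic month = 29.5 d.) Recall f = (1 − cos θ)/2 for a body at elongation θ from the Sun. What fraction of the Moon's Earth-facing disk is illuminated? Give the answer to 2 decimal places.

0.72

Elongation θ = 360° × 20/29.5 ≈ 244.1°.
cos 244.1° = (-0.437), so f = (1 − (-0.437))/2 = 0.719.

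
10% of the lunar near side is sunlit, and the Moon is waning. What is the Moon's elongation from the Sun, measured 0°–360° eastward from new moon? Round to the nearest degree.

From f = (1 − cos θ)/2: cos θ = 1 − 2×0.10 = 0.800; arccos → 36.9°.
A waning Moon lies in 180°–360°, so θ = 360° − 36.9° = 323.1°.

323°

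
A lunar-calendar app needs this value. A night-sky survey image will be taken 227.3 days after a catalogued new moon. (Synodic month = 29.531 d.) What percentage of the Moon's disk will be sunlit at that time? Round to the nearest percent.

66%

227.3 d spans 7 complete synodic months (7 × 29.531 = 206.72 d) plus 20.58 d.
The Moon has covered 20.58/29.531 of its cycle, so θ ≈ 360° × 20.58/29.531 = 250.9°.
Illuminated fraction = (1 − cos 250.9°)/2 = (1 − (-0.327))/2 ≈ 0.663, so 66%.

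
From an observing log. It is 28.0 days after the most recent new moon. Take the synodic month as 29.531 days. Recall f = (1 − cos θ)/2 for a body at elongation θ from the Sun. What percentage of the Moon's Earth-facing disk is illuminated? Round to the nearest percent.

3%

Elongation θ = 360° × 28.0/29.531 ≈ 341.3°.
cos 341.3° = 0.947, so f = (1 − 0.947)/2 = 0.026, so 3%.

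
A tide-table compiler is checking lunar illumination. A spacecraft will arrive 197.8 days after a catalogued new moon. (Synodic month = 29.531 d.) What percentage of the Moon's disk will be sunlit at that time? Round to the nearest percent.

197.8/29.531 = 6.698 lunations, so 6 complete cycles and 20.61 d into the next.
Elongation θ = 360° × 20.61/29.531 ≈ 251.3°.
cos 251.3° = (-0.321), so f = (1 − (-0.321))/2 = 0.660, so 66%.

66%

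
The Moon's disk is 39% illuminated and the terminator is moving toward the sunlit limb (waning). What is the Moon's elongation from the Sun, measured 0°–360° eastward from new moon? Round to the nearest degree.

283°

cos θ = 1 − 2f = 0.220, giving a principal value of 77.3°.
Since the Moon is past full (waning), take the reflex angle: θ = 360° − 77.3° = 282.7°.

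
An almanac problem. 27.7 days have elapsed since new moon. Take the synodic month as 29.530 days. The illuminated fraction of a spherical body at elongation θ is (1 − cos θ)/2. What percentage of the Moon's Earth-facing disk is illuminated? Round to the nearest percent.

Phase angle: θ = 360°·(27.7 d)/(29.530 d) = 337.7°.
With cos θ = 0.925, the lit fraction is (1 − 0.925)/2 ≈ 0.037, so 4%.

4%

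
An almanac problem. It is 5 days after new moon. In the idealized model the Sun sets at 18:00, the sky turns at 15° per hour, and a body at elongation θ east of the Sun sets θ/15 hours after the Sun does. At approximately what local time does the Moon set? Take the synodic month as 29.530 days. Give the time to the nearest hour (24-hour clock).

22:00

Elongation θ = 360° × 5/29.530 ≈ 61.0°.
Delay after the Sun = 61.0° / (15°/h) ≈ 4.06 h.
18:00 + 4.06 h ≈ 22:04 → 22:00 to the nearest hour.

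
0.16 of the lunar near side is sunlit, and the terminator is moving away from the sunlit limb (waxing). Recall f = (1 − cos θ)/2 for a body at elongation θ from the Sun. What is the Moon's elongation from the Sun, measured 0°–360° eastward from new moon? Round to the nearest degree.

47°

From f = (1 − cos θ)/2: cos θ = 1 − 2×0.16 = 0.680; arccos → 47.2°.
Before full moon the principal value applies: θ = 47.2°.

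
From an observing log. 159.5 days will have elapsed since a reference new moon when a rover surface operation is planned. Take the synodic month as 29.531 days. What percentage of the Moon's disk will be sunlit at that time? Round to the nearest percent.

159.5 d spans 5 complete synodic months (5 × 29.531 = 147.66 d) plus 11.84 d.
The Moon has covered 11.84/29.531 of its cycle, so θ ≈ 360° × 11.84/29.531 = 144.4°.
Illuminated fraction = (1 − cos 144.4°)/2 = (1 − (-0.813))/2 ≈ 0.907, so 91%.

91%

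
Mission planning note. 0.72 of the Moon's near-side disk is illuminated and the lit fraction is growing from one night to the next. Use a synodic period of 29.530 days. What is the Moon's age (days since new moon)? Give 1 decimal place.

9.5 days

cos θ = 1 − 2f = -0.440, giving a principal value of 116.1°.
Before full moon the principal value applies: θ = 116.1°.
At 360°/29.530 d per day, 116.1° corresponds to 9.52 days.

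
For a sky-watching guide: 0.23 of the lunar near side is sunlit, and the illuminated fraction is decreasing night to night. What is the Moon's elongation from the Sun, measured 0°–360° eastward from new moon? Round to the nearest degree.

From f = (1 − cos θ)/2: cos θ = 1 − 2×0.23 = 0.540; arccos → 57.3°.
Waning ⇒ past full, so θ = 360° − 57.3° = 302.7°.

303°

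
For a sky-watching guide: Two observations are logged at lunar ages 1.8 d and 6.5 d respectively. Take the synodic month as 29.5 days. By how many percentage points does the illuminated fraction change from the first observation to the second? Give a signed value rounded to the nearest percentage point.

+37 pp

θ₁ = 360° × 1.8/29.5 = 22.0°, f₁ = (1 − cos θ₁)/2 = 0.036.
θ₂ = 360° × 6.5/29.5 = 79.3°, f₂ = (1 − cos θ₂)/2 = 0.407.
Change = f₂ − f₁ = +0.371 → +37 percentage points.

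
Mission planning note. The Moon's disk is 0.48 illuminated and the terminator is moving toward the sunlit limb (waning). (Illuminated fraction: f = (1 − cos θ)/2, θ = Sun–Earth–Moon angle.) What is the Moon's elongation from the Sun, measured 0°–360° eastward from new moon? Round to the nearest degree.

272°

From f = (1 − cos θ)/2: cos θ = 1 − 2×0.48 = 0.040; arccos → 87.7°.
Waning ⇒ past full, so θ = 360° − 87.7° = 272.3°.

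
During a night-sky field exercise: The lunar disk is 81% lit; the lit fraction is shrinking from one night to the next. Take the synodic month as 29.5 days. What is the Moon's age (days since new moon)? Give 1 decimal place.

Invert f = (1 − cos θ)/2 to get cos θ = 1 − 2(0.81) = -0.620, hence θ₀ = arccos -0.620 = 128.3°.
Waning ⇒ past full, so θ = 360° − 128.3° = 231.7°.
That fraction of the synodic month is 231.7/360 × 29.5 d ≈ 18.99 d.

19.0 days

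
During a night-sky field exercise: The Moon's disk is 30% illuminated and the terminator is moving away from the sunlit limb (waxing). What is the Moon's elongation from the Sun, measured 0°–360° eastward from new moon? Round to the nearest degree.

From f = (1 − cos θ)/2: cos θ = 1 − 2×0.30 = 0.400; arccos → 66.4°.
The Moon is waxing (0°–180°), so θ = 66.4° directly.

66°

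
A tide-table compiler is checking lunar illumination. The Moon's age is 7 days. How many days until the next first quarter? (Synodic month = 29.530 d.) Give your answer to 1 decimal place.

0.4 days

First quarter occurs at elongation 90°, i.e. at age 29.530 × 90/360 = 7.383 d.
That is 7.383 − 7 = 0.383 days ahead.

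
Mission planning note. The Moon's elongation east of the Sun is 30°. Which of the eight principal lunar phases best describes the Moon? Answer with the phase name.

The waxing crescent sector spans roughly 22°–68°; 30° falls inside it.

waxing crescent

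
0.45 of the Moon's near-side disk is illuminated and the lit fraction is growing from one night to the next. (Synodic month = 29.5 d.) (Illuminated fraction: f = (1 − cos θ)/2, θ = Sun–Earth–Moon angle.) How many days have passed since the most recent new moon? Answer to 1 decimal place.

From f = (1 − cos θ)/2: cos θ = 1 − 2×0.45 = 0.100; arccos → 84.3°.
Before full moon the principal value applies: θ = 84.3°.
At 360°/29.5 d per day, 84.3° corresponds to 6.90 days.

6.9 days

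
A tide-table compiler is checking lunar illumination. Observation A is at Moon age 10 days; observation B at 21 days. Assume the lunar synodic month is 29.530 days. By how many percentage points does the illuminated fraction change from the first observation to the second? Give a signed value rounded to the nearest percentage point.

First observation: θ = 360°·10/29.530 = 121.9°, so f = 0.764.
Second observation: θ = 256.0°, f = 0.621.
Δf = 0.621 − 0.764 = -0.143, i.e. -14 pp.

-14 pp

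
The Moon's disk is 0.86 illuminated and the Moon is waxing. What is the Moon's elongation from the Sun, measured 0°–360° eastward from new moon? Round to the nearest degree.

136°

Invert f = (1 − cos θ)/2 to get cos θ = 1 − 2(0.86) = -0.720, hence θ₀ = arccos -0.720 = 136.1°.
The Moon is waxing (0°–180°), so θ = 136.1° directly.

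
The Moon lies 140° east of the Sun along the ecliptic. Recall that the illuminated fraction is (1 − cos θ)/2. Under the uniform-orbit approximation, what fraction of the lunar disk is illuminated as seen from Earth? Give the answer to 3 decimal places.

f = (1 − cos 140°)/2 = (1 − (-0.766))/2 ≈ 0.883.

0.883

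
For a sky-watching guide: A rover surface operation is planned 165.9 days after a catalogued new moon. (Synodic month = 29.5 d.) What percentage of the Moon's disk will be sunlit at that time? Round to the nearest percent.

86%

165.9/29.5 = 5.624 lunations, so 5 complete cycles and 18.40 d into the next.
The Moon has covered 18.40/29.5 of its cycle, so θ ≈ 360° × 18.40/29.5 = 224.5°.
cos 224.5° = (-0.713), so f = (1 − (-0.713))/2 = 0.856, so 86%.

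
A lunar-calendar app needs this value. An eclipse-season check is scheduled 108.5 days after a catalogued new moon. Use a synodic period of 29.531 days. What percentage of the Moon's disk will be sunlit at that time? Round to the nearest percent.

73%

108.5/29.531 = 3.674 lunations, so 3 complete cycles and 19.91 d into the next.
The Moon has covered 19.91/29.531 of its cycle, so θ ≈ 360° × 19.91/29.531 = 242.7°.
cos 242.7° = (-0.459), so f = (1 − (-0.459))/2 = 0.729, so 73%.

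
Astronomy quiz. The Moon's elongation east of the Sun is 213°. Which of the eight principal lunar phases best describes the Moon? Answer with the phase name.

The waning gibbous sector spans roughly 202°–248°; 213° falls inside it.

waning gibbous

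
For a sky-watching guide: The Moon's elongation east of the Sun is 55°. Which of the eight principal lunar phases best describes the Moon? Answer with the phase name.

waxing crescent

The waxing crescent sector spans roughly 22°–68°; 55° falls inside it.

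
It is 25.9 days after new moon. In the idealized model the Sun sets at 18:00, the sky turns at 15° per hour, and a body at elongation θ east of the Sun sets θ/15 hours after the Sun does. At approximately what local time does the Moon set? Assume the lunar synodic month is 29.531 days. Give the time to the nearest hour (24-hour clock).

Phase angle: θ = 360°·(25.9 d)/(29.531 d) = 315.7°.
The Moon trails the Sun by θ/15 = 315.7/15 ≈ 21.05 hours.
18:00 + 21.05 h ≈ 15:03 → 15:00 to the nearest hour.

15:00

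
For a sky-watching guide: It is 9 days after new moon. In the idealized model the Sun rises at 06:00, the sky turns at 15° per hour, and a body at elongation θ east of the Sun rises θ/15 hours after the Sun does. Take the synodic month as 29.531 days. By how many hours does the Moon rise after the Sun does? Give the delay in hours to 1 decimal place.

Elongation θ = 360° × 9/29.531 ≈ 109.7°.
At 15° of sky rotation per hour, 109.7° corresponds to a 7.31 h lag.
So the Moon rises 7.31 h after the Sun.

7.3 h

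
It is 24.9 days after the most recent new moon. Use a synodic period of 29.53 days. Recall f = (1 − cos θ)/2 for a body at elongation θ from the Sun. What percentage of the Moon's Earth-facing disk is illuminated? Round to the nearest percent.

22%

Phase angle: θ = 360°·(24.9 d)/(29.53 d) = 303.6°.
Illuminated fraction = (1 − cos 303.6°)/2 = (1 − 0.553)/2 ≈ 0.224, so 22%.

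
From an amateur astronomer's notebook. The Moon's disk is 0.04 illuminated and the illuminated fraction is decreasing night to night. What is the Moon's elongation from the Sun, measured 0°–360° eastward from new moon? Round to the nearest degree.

337°

From f = (1 − cos θ)/2: cos θ = 1 − 2×0.04 = 0.920; arccos → 23.1°.
Waning ⇒ past full, so θ = 360° − 23.1° = 336.9°.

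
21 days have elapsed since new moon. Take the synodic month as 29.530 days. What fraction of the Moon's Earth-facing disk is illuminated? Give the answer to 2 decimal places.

0.62

Elongation θ = 360° × 21/29.530 ≈ 256.0°.
Illuminated fraction = (1 − cos 256.0°)/2 = (1 − (-0.242))/2 ≈ 0.621.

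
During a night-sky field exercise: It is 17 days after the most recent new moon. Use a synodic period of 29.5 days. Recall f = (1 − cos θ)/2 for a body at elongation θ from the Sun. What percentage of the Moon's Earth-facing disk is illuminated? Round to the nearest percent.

The Moon has covered 17/29.5 of its cycle, so θ ≈ 360° × 17/29.5 = 207.5°.
With cos θ = (-0.887), the lit fraction is (1 − (-0.887))/2 ≈ 0.944, so 94%.

94%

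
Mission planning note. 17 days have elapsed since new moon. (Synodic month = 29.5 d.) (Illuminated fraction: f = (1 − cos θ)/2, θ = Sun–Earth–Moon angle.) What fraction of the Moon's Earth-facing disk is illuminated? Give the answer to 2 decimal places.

Phase angle: θ = 360°·(17 d)/(29.5 d) = 207.5°.
cos 207.5° = (-0.887), so f = (1 − (-0.887))/2 = 0.944.

0.94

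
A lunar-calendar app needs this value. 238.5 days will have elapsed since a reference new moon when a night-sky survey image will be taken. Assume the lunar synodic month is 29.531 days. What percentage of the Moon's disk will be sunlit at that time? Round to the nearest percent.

238.5 d spans 8 complete synodic months (8 × 29.531 = 236.25 d) plus 2.25 d.
Phase angle: θ = 360°·(2.25 d)/(29.531 d) = 27.5°.
With cos θ = 0.887, the lit fraction is (1 − 0.887)/2 ≈ 0.056, so 6%.

6%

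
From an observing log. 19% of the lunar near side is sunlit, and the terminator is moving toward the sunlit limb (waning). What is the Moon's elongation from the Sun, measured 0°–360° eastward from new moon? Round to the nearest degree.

308°

Invert f = (1 − cos θ)/2 to get cos θ = 1 − 2(0.19) = 0.620, hence θ₀ = arccos 0.620 = 51.7°.
Since the Moon is past full (waning), take the reflex angle: θ = 360° − 51.7° = 308.3°.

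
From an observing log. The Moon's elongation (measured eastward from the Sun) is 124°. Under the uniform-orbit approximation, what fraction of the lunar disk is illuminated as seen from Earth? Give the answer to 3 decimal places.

0.780

Half-versine of 124°: (1 − (-0.559))/2 = 0.780.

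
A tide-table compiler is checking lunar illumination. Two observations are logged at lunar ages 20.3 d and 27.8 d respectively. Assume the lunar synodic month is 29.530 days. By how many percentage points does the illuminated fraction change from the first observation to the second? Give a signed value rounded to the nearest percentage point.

First observation: θ = 360°·20.3/29.530 = 247.5°, so f = 0.692.
Second observation: θ = 338.9°, f = 0.033.
Δf = 0.033 − 0.692 = -0.658, i.e. -66 pp.

-66 percentage points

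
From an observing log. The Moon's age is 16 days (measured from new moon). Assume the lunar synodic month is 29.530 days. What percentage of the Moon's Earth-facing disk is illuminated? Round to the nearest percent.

Phase angle: θ = 360°·(16 d)/(29.530 d) = 195.1°.
With cos θ = (-0.966), the lit fraction is (1 − (-0.966))/2 ≈ 0.983, so 98%.

98%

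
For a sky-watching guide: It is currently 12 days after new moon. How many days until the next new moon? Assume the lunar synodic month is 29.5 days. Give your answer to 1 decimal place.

The next new moon completes the synodic month: 29.5 − 12 = 17.500 days.

17.5 days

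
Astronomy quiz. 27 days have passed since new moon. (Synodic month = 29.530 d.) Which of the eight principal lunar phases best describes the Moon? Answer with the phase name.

At 27/29.530 of the cycle, θ ≈ 329° — the waning crescent range.

waning crescent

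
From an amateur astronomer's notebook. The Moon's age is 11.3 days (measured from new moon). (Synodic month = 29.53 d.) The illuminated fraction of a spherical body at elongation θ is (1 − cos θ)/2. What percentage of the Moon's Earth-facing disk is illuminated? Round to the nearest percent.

87%

The Moon has covered 11.3/29.53 of its cycle, so θ ≈ 360° × 11.3/29.53 = 137.8°.
cos 137.8° = (-0.740), so f = (1 − (-0.740))/2 = 0.870, so 87%.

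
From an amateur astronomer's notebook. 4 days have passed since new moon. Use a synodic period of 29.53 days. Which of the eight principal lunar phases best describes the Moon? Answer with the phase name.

θ ≈ 360° × 4/29.53 = 49°, which falls in the waxing crescent sector.

waxing crescent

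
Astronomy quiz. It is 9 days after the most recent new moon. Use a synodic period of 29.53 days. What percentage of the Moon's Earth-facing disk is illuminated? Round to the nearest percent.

Phase angle: θ = 360°·(9 d)/(29.53 d) = 109.7°.
With cos θ = (-0.337), the lit fraction is (1 − (-0.337))/2 ≈ 0.669, so 67%.

67%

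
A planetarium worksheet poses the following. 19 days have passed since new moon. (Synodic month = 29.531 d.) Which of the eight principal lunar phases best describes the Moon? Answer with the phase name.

At 19/29.531 of the cycle, θ ≈ 232° — the waning gibbous range.

waning gibbous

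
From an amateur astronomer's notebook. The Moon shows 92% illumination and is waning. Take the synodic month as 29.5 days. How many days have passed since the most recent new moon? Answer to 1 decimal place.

17.4 days

cos θ = 1 − 2f = -0.840, giving a principal value of 147.1°.
Since the Moon is past full (waning), take the reflex angle: θ = 360° − 147.1° = 212.9°.
That fraction of the synodic month is 212.9/360 × 29.5 d ≈ 17.44 d.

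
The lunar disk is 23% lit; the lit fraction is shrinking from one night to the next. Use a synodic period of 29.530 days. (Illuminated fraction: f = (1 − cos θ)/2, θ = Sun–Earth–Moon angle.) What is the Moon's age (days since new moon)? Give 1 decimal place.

Invert f = (1 − cos θ)/2 to get cos θ = 1 − 2(0.23) = 0.540, hence θ₀ = arccos 0.540 = 57.3°.
Waning ⇒ past full, so θ = 360° − 57.3° = 302.7°.
Age = 29.530 × 302.7°/360° ≈ 24.83 days.

24.8 days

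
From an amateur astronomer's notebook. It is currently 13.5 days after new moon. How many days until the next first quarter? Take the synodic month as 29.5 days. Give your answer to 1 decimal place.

23.4 days

First quarter is 0.25 of the way through the cycle: age 0.25 × 29.5 = 7.375 d.
This lunation's first quarter (7.375 d) has passed, so add one period: 36.875 − 13.5 = 23.375 days.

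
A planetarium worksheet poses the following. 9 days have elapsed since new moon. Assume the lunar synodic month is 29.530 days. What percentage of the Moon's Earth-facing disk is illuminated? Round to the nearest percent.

67%

Elongation θ = 360° × 9/29.530 ≈ 109.7°.
cos 109.7° = (-0.337), so f = (1 − (-0.337))/2 = 0.669, so 67%.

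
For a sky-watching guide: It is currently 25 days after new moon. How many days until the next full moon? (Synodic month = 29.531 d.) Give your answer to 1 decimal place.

19.3 days

Full moon is 0.5 of the way through the cycle: age 0.5 × 29.531 = 14.765 d.
This lunation's full moon (14.765 d) has passed, so add one period: 44.296 − 25 = 19.296 days.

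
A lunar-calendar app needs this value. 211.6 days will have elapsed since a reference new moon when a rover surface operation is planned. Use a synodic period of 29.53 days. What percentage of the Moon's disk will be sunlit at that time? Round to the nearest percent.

25%

211.6/29.53 = 7.166 lunations, so 7 complete cycles and 4.89 d into the next.
The Moon has covered 4.89/29.53 of its cycle, so θ ≈ 360° × 4.89/29.53 = 59.6°.
With cos θ = 0.506, the lit fraction is (1 − 0.506)/2 ≈ 0.247, so 25%.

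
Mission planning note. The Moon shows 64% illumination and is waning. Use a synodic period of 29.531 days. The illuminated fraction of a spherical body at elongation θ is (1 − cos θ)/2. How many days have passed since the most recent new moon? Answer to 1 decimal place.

20.8 days

From f = (1 − cos θ)/2: cos θ = 1 − 2×0.64 = -0.280; arccos → 106.3°.
A waning Moon lies in 180°–360°, so θ = 360° − 106.3° = 253.7°.
That fraction of the synodic month is 253.7/360 × 29.531 d ≈ 20.81 d.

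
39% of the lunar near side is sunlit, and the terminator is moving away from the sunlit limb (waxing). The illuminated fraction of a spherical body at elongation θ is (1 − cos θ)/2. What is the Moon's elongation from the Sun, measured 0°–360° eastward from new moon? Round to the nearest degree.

77°

Invert f = (1 − cos θ)/2 to get cos θ = 1 − 2(0.39) = 0.220, hence θ₀ = arccos 0.220 = 77.3°.
Before full moon the principal value applies: θ = 77.3°.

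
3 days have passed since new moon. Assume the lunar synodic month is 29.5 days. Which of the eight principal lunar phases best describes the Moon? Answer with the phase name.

waxing crescent

At 3/29.5 of the cycle, θ ≈ 37° — the waxing crescent range.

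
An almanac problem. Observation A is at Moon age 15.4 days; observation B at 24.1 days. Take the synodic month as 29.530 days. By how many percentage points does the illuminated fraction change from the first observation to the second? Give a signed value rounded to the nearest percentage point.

-70 pp

First observation: θ = 360°·15.4/29.530 = 187.7°, so f = 0.995.
Second observation: θ = 293.8°, f = 0.298.
Δf = 0.298 − 0.995 = -0.697, i.e. -70 pp.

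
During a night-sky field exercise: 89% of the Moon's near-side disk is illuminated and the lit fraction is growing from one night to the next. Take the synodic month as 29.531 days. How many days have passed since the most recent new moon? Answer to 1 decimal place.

Invert f = (1 − cos θ)/2 to get cos θ = 1 − 2(0.89) = -0.780, hence θ₀ = arccos -0.780 = 141.3°.
Waxing ⇒ before full, so θ = 141.3°.
Age = 29.531 × 141.3°/360° ≈ 11.59 days.

11.6 days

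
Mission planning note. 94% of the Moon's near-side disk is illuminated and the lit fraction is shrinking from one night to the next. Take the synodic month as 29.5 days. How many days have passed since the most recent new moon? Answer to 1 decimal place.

17.1 days

From f = (1 − cos θ)/2: cos θ = 1 − 2×0.94 = -0.880; arccos → 151.6°.
Since the Moon is past full (waning), take the reflex angle: θ = 360° − 151.6° = 208.4°.
That fraction of the synodic month is 208.4/360 × 29.5 d ≈ 17.07 d.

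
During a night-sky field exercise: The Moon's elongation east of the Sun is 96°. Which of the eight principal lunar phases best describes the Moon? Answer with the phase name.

96° lies in the first quarter sector of the 8-phase cycle.

first quarter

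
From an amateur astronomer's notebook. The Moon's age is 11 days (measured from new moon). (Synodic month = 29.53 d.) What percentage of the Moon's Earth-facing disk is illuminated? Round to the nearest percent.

85%

The Moon has covered 11/29.53 of its cycle, so θ ≈ 360° × 11/29.53 = 134.1°.
With cos θ = (-0.696), the lit fraction is (1 − (-0.696))/2 ≈ 0.848, so 85%.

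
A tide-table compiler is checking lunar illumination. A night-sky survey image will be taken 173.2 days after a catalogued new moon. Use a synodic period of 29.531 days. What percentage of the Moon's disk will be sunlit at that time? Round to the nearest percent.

17%

Reduce mod P: 173.2 − 5×29.531 = 25.54 d into the current lunation.
The Moon has covered 25.54/29.531 of its cycle, so θ ≈ 360° × 25.54/29.531 = 311.4°.
With cos θ = 0.661, the lit fraction is (1 − 0.661)/2 ≈ 0.169, so 17%.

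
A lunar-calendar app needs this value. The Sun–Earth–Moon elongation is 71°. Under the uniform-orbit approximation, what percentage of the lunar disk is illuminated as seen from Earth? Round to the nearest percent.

34%

f = (1 − cos 71°)/2 = (1 − 0.326)/2 ≈ 0.337, i.e. 34%.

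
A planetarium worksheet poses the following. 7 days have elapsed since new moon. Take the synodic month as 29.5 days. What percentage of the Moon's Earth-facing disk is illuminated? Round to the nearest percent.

Phase angle: θ = 360°·(7 d)/(29.5 d) = 85.4°.
Illuminated fraction = (1 − cos 85.4°)/2 = (1 − 0.080)/2 ≈ 0.460, so 46%.

46%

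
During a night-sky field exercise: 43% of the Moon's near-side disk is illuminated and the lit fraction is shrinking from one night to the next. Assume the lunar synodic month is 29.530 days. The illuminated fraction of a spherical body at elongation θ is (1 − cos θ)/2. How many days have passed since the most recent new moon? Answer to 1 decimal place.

From f = (1 − cos θ)/2: cos θ = 1 − 2×0.43 = 0.140; arccos → 82.0°.
Waning ⇒ past full, so θ = 360° − 82.0° = 278.0°.
That fraction of the synodic month is 278.0/360 × 29.530 d ≈ 22.81 d.

22.8 days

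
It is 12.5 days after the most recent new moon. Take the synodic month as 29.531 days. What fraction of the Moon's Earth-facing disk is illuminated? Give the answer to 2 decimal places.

0.94

Elongation θ = 360° × 12.5/29.531 ≈ 152.4°.
With cos θ = (-0.886), the lit fraction is (1 − (-0.886))/2 ≈ 0.943.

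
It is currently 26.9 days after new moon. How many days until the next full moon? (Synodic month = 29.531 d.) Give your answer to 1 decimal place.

Full moon occurs at elongation 180°, i.e. at age 29.531 × 180/360 = 14.765 d.
This lunation's full moon (14.765 d) has passed, so add one period: 44.296 − 26.9 = 17.396 days.

17.4 days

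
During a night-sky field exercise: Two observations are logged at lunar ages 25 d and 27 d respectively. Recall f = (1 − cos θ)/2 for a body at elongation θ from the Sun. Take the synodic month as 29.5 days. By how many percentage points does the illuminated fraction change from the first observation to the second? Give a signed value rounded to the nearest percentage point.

First observation: θ = 360°·25/29.5 = 305.1°, so f = 0.213.
Second observation: θ = 329.5°, f = 0.069.
Δf = 0.069 − 0.213 = -0.143, i.e. -14 pp.

-14 percentage points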